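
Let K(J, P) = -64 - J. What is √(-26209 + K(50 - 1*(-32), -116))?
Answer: I*√26355 ≈ 162.34*I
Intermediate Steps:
√(-26209 + K(50 - 1*(-32), -116)) = √(-26209 + (-64 - (50 - 1*(-32)))) = √(-26209 + (-64 - (50 + 32))) = √(-26209 + (-64 - 1*82)) = √(-26209 + (-64 - 82)) = √(-26209 - 146) = √(-26355) = I*√26355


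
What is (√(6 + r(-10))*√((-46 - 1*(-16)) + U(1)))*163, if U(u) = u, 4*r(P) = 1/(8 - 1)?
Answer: 2119*I*√203/14 ≈ 2156.5*I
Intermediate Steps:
r(P) = 1/28 (r(P) = 1/(4*(8 - 1)) = (¼)/7 = (¼)*(⅐) = 1/28)
(√(6 + r(-10))*√((-46 - 1*(-16)) + U(1)))*163 = (√(6 + 1/28)*√((-46 - 1*(-16)) + 1))*163 = (√(169/28)*√((-46 + 16) + 1))*163 = ((13*√7/14)*√(-30 + 1))*163 = ((13*√7/14)*√(-29))*163 = ((13*√7/14)*(I*√29))*163 = (13*I*√203/14)*163 = 2119*I*√203/14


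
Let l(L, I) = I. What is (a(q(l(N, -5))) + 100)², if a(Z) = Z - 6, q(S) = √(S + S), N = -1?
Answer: (94 + I*√10)² ≈ 8826.0 + 594.51*I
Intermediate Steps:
q(S) = √2*√S (q(S) = √(2*S) = √2*√S)
a(Z) = -6 + Z
(a(q(l(N, -5))) + 100)² = ((-6 + √2*√(-5)) + 100)² = ((-6 + √2*(I*√5)) + 100)² = ((-6 + I*√10) + 100)² = (94 + I*√10)²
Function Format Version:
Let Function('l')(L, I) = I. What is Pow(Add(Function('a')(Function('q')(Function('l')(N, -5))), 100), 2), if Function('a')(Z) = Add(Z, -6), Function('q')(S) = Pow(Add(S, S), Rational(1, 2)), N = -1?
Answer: Pow(Add(94, Mul(I, Pow(10, Rational(1, 2)))), 2) ≈ Add(8826.0, Mul(594.51, I))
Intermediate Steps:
Function('q')(S) = Mul(Pow(2, Rational(1, 2)), Pow(S, Rational(1, 2))) (Function('q')(S) = Pow(Mul(2, S), Rational(1, 2)) = Mul(Pow(2, Rational(1, 2)), Pow(S, Rational(1, 2))))
Function('a')(Z) = Add(-6, Z)
Pow(Add(Function('a')(Function('q')(Function('l')(N, -5))), 100), 2) = Pow(Add(Add(-6, Mul(Pow(2, Rational(1, 2)), Pow(-5, Rational(1, 2)))), 100), 2) = Pow(Add(Add(-6, Mul(Pow(2, Rational(1, 2)), Mul(I, Pow(5, Rational(1, 2))))), 100), 2) = Pow(Add(Add(-6, Mul(I, Pow(10, Rational(1, 2)))), 100), 2) = Pow(Add(94, Mul(I, Pow(10, Rational(1, 2)))), 2)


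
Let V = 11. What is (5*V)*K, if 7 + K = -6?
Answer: -715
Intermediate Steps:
K = -13 (K = -7 - 6 = -13)
(5*V)*K = (5*11)*(-13) = 55*(-13) = -715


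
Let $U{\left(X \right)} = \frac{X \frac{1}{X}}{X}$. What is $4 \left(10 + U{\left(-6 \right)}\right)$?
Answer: $\frac{118}{3} \approx 39.333$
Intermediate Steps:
$U{\left(X \right)} = \frac{1}{X}$ ($U{\left(X \right)} = 1 \frac{1}{X} = \frac{1}{X}$)
$4 \left(10 + U{\left(-6 \right)}\right) = 4 \left(10 + \frac{1}{-6}\right) = 4 \left(10 - \frac{1}{6}\right) = 4 \cdot \frac{59}{6} = \frac{118}{3}$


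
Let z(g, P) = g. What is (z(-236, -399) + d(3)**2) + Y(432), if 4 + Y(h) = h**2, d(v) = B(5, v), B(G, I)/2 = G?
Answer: 186484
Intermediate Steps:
B(G, I) = 2*G
d(v) = 10 (d(v) = 2*5 = 10)
Y(h) = -4 + h**2
(z(-236, -399) + d(3)**2) + Y(432) = (-236 + 10**2) + (-4 + 432**2) = (-236 + 100) + (-4 + 186624) = -136 + 186620 = 186484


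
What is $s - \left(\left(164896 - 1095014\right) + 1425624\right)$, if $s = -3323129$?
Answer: $-3818635$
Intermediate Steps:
$s - \left(\left(164896 - 1095014\right) + 1425624\right) = -3323129 - \left(\left(164896 - 1095014\right) + 1425624\right) = -3323129 - \left(-930118 + 1425624\right) = -3323129 - 495506 = -3818635$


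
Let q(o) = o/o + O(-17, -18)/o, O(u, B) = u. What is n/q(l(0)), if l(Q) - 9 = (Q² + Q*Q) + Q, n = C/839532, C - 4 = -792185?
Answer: 2376543/2238752 ≈ 1.0615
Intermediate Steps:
C = -792181 (C = 4 - 792185 = -792181)
n = -792181/839532 ≈ -0.94360
l(Q) = 9 + Q + 2*Q² (l(Q) = 9 + ((Q² + Q*Q) + Q) = 9 + ((Q² + Q²) + Q) = 9 + (2*Q² + Q) = 9 + (Q + 2*Q²) = 9 + Q + 2*Q²)
q(o) = 1 - 17/o (q(o) = o/o - 17/o = 1 - 17/o)
n/q(l(0)) = -792181*(9 + 0 + 2*0²)/(-17 + (9 + 0 + 2*0²))/839532 = -792181*(9 + 0 + 2*0)/(-17 + (9 + 0 + 2*0))/839532 = -792181*(9 + 0 + 0)/(-17 + (9 + 0 + 0))/839532 = -792181*9/(-17 + 9)/839532 = -792181/(839532*((⅑)*(-8))) = -792181/(839532*(-8/9)) = -792181/839532*(-9/8) = 2376543/2238752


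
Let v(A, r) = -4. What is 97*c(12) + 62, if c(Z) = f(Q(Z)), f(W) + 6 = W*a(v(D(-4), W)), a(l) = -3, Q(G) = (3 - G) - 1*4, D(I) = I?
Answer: 3263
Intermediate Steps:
Q(G) = -1 - G (Q(G) = (3 - G) - 4 = -1 - G)
f(W) = -6 - 3*W (f(W) = -6 + W*(-3) = -6 - 3*W)
c(Z) = -3 + 3*Z (c(Z) = -6 - 3*(-1 - Z) = -6 + (3 + 3*Z) = -3 + 3*Z)
97*c(12) + 62 = 97*(-3 + 3*12) + 62 = 97*(-3 + 36) + 62 = 97*33 + 62 = 3201 + 62 = 3263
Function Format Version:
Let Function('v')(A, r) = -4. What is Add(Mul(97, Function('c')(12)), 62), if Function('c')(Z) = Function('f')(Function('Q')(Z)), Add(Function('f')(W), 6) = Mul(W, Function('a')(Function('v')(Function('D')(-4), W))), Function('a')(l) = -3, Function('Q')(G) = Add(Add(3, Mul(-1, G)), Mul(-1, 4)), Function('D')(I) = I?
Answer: 3263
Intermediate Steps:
Function('Q')(G) = Add(-1, Mul(-1, G)) (Function('Q')(G) = Add(Add(3, Mul(-1, G)), -4) = Add(-1, Mul(-1, G)))
Function('f')(W) = Add(-6, Mul(-3, W)) (Function('f')(W) = Add(-6, Mul(W, -3)) = Add(-6, Mul(-3, W)))
Function('c')(Z) = Add(-3, Mul(3, Z)) (Function('c')(Z) = Add(-6, Mul(-3, Add(-1, Mul(-1, Z)))) = Add(-6, Add(3, Mul(3, Z))) = Add(-3, Mul(3, Z)))
Add(Mul(97, Function('c')(12)), 62) = Add(Mul(97, Add(-3, Mul(3, 12))), 62) = Add(Mul(97, Add(-3, 36)), 62) = Add(Mul(97, 33), 62) = Add(3201, 62) = 3263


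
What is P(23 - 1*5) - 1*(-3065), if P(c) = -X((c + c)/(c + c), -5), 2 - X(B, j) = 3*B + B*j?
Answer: 3061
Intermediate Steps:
X(B, j) = 2 - 3*B - B*j (X(B, j) = 2 - (3*B + B*j) = 2 + (-3*B - B*j) = 2 - 3*B - B*j)
P(c) = -4 (P(c) = -(2 - 3*(c + c)/(c + c) - 1*(c + c)/(c + c)*(-5)) = -(2 - 3*2*c/(2*c) - 1*(2*c)/((2*c))*(-5)) = -(2 - 3*2*c*1/(2*c) - 1*(2*c)*(1/(2*c))*(-5)) = -(2 - 3*1 - 1*1*(-5)) = -(2 - 3 + 5) = -1*4 = -4)
P(23 - 1*5) - 1*(-3065) = -4 - 1*(-3065) = -4 + 3065 = 3061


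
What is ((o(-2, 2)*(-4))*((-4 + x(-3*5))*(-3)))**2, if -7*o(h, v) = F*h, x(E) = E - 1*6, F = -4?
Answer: 5760000/49 ≈ 1.1755e+5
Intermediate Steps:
x(E) = -6 + E (x(E) = E - 6 = -6 + E)
o(h, v) = 4*h/7 (o(h, v) = -(-4)*h/7 = 4*h/7)
((o(-2, 2)*(-4))*((-4 + x(-3*5))*(-3)))**2 = ((((4/7)*(-2))*(-4))*((-4 + (-6 - 3*5))*(-3)))**2 = ((-8/7*(-4))*((-4 + (-6 - 15))*(-3)))**2 = (32*((-4 - 21)*(-3))/7)**2 = (32*(-25*(-3))/7)**2 = ((32/7)*75)**2 = (2400/7)**2 = 5760000/49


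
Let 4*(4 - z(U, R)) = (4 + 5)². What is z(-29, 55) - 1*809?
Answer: -3301/4 ≈ -825.25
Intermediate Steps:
z(U, R) = -65/4 (z(U, R) = 4 - (4 + 5)²/4 = 4 - ¼*9² = 4 - ¼*81 = 4 - 81/4 = -65/4)
z(-29, 55) - 1*809 = -65/4 - 1*809 = -65/4 - 809 = -3301/4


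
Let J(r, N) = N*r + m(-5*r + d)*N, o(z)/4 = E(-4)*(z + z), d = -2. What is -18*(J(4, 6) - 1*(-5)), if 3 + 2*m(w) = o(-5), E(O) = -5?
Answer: -11160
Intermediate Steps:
o(z) = -40*z (o(z) = 4*(-5*(z + z)) = 4*(-10*z) = -40*z)
m(w) = 197/2 (m(w) = -3/2 + (-40*(-5))/2 = -3/2 + (½)*200 = -3/2 + 100 = 197/2)
J(r, N) = 197*N/2 + N*r (J(r, N) = N*r + 197*N/2 = 197*N/2 + N*r)
-18*(J(4, 6) - 1*(-5)) = -18*((½)*6*(197 + 2*4) - 1*(-5)) = -18*((½)*6*(197 + 8) + 5) = -18*((½)*6*205 + 5) = -18*(615 + 5) = -18*620 = -11160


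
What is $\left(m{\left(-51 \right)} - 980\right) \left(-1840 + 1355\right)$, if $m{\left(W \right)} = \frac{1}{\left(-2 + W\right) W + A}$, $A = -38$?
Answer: $\frac{253334803}{533} \approx 4.753 \cdot 10^{5}$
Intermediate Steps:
$m{\left(W \right)} = \frac{1}{-38 + W \left(-2 + W\right)}$ ($m{\left(W \right)} = \frac{1}{\left(-2 + W\right) W - 38} = \frac{1}{W \left(-2 + W\right) - 38} = \frac{1}{-38 + W \left(-2 + W\right)}$)
$\left(m{\left(-51 \right)} - 980\right) \left(-1840 + 1355\right) = \left(\frac{1}{-38 + \left(-51\right)^{2} - -102} - 980\right) \left(-1840 + 1355\right) = \left(\frac{1}{-38 + 2601 + 102} - 980\right) \left(-485\right) = \left(\frac{1}{2665} - 980\right) \left(-485\right) = \left(- \frac{2611699}{2665}\right) \left(-485\right) = \frac{253334803}{533}$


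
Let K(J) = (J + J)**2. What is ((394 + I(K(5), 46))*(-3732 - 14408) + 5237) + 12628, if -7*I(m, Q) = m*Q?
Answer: 33538935/7 ≈ 4.7913e+6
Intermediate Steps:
K(J) = 4*J**2 (K(J) = (2*J)**2 = 4*J**2)
I(m, Q) = -Q*m/7 (I(m, Q) = -m*Q/7 = -Q*m/7)
((394 + I(K(5), 46))*(-3732 - 14408) + 5237) + 12628 = ((394 - 1/7*46*4*5**2)*(-3732 - 14408) + 5237) + 12628 = ((394 - 1/7*46*4*25)*(-18140) + 5237) + 12628 = ((394 - 1/7*46*100)*(-18140) + 5237) + 12628 = ((394 - 4600/7)*(-18140) + 5237) + 12628 = (-1842/7*(-18140) + 5237) + 12628 = (33413880/7 + 5237) + 12628 = 33450539/7 + 12628 = 33538935/7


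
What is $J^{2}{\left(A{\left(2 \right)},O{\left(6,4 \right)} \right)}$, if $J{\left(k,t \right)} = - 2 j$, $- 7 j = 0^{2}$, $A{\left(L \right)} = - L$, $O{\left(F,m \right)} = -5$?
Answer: $0$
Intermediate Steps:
$j = 0$ ($j = - \frac{0^{2}}{7} = \left(- \frac{1}{7}\right) 0 = 0$)
$J{\left(k,t \right)} = 0$ ($J{\left(k,t \right)} = \left(-2\right) 0 = 0$)
$J^{2}{\left(A{\left(2 \right)},O{\left(6,4 \right)} \right)} = 0^{2} = 0$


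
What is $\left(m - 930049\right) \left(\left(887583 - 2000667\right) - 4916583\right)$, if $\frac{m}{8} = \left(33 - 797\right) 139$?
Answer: $10730497897539$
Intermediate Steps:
$m = -849568$ ($m = 8 \left(33 - 797\right) 139 = 8 \left(\left(-764\right) 139\right) = 8 \left(-106196\right) = -849568$)
$\left(m - 930049\right) \left(\left(887583 - 2000667\right) - 4916583\right) = \left(-849568 - 930049\right) \left(\left(887583 - 2000667\right) - 4916583\right) = - 1779617 \left(\left(887583 - 2000667\right) - 4916583\right) = - 1779617 \left(-1113084 - 4916583\right) = \left(-1779617\right) \left(-6029667\right) = 10730497897539$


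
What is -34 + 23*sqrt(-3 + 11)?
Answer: -34 + 46*sqrt(2) ≈ 31.054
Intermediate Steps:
-34 + 23*sqrt(-3 + 11) = -34 + 23*sqrt(8) = -34 + 23*(2*sqrt(2)) = -34 + 46*sqrt(2)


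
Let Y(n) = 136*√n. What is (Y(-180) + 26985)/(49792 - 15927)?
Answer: 5397/6773 + 816*I*√5/33865 ≈ 0.79684 + 0.05388*I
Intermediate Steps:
(Y(-180) + 26985)/(49792 - 15927) = (136*√(-180) + 26985)/(49792 - 15927) = (136*(6*I*√5) + 26985)/33865 = (816*I*√5 + 26985)*(1/33865) = (26985 + 816*I*√5)*(1/33865) = 5397/6773 + 816*I*√5/33865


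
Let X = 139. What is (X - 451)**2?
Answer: 97344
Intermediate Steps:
(X - 451)**2 = (139 - 451)**2 = (-312)**2 = 97344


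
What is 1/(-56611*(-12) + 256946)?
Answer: 1/936278 ≈ 1.0681e-6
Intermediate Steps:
1/(-56611*(-12) + 256946) = 1/(679332 + 256946) = 1/936278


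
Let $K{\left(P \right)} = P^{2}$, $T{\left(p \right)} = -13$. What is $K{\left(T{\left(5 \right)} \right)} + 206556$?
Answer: $206725$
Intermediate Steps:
$K{\left(T{\left(5 \right)} \right)} + 206556 = \left(-13\right)^{2} + 206556 = 169 + 206556 = 206725$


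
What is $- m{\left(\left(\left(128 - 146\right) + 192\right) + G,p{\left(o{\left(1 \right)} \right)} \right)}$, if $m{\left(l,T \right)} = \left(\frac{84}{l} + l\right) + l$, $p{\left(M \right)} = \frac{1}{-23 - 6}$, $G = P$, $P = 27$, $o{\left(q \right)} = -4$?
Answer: $- \frac{26962}{67} \approx -402.42$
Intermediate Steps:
$G = 27$
$p{\left(M \right)} = - \frac{1}{29}$ ($p{\left(M \right)} = \frac{1}{-29} = - \frac{1}{29}$)
$m{\left(l,T \right)} = 2 l + \frac{84}{l}$ ($m{\left(l,T \right)} = \left(l + \frac{84}{l}\right) + l = 2 l + \frac{84}{l}$)
$- m{\left(\left(\left(128 - 146\right) + 192\right) + G,p{\left(o{\left(1 \right)} \right)} \right)} = - (2 \left(\left(\left(128 - 146\right) + 192\right) + 27\right) + \frac{84}{\left(\left(128 - 146\right) + 192\right) + 27}) = - (2 \left(\left(-18 + 192\right) + 27\right) + \frac{84}{\left(-18 + 192\right) + 27}) = - (2 \left(174 + 27\right) + \frac{84}{174 + 27}) = - (2 \cdot 201 + \frac{84}{201}) = - (402 + 84 \cdot \frac{1}{201}) = - (402 + \frac{28}{67}) = \left(-1\right) \frac{26962}{67} = - \frac{26962}{67}$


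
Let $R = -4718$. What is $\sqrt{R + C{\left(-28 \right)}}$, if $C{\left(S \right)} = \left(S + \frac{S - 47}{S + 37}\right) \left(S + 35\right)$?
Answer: $\frac{i \sqrt{44751}}{3} \approx 70.515 i$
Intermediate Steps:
$C{\left(S \right)} = \left(35 + S\right) \left(S + \frac{-47 + S}{37 + S}\right)$ ($C{\left(S \right)} = \left(S + \frac{-47 + S}{37 + S}\right) \left(35 + S\right) = \left(35 + S\right) \left(S + \frac{-47 + S}{37 + S}\right)$)
$\sqrt{R + C{\left(-28 \right)}} = \sqrt{-4718 + \frac{-1645 + \left(-28\right)^{3} + 73 \left(-28\right)^{2} + 1283 \left(-28\right)}{37 - 28}} = \sqrt{-4718 + \frac{-1645 - 21952 + 73 \cdot 784 - 35924}{9}} = \sqrt{-4718 + \frac{-1645 - 21952 + 57232 - 35924}{9}} = \sqrt{-4718 + \frac{1}{9} \left(-2289\right)} = \sqrt{-4718 - \frac{763}{3}} = \sqrt{- \frac{14917}{3}} = \frac{i \sqrt{44751}}{3}$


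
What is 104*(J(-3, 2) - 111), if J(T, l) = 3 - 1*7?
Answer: -11960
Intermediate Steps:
J(T, l) = -4 (J(T, l) = 3 - 7 = -4)
104*(J(-3, 2) - 111) = 104*(-4 - 111) = 104*(-115) = -11960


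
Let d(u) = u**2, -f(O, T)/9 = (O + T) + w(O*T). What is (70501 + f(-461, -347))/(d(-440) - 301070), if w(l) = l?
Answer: 136193/10747 ≈ 12.673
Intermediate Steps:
f(O, T) = -9*O - 9*T - 9*O*T (f(O, T) = -9*((O + T) + O*T) = -9*(O + T + O*T) = -9*O - 9*T - 9*O*T)
(70501 + f(-461, -347))/(d(-440) - 301070) = (70501 + (-9*(-461) - 9*(-347) - 9*(-461)*(-347)))/((-440)**2 - 301070) = (70501 + (4149 + 3123 - 1439703))/(193600 - 301070) = (70501 - 1432431)/(-107470) = -1361930*(-1/107470) = 136193/10747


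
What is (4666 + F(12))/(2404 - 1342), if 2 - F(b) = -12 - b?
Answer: 782/177 ≈ 4.4181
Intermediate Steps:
F(b) = 14 + b (F(b) = 2 - (-12 - b) = 2 + (12 + b) = 14 + b)
(4666 + F(12))/(2404 - 1342) = (4666 + (14 + 12))/(2404 - 1342) = (4666 + 26)/1062 = 4692*(1/1062) = 782/177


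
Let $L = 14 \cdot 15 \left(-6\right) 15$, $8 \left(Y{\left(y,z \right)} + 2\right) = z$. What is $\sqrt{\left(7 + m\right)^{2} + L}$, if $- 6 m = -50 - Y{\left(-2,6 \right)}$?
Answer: $\frac{i \sqrt{1194959}}{8} \approx 136.64 i$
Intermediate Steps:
$Y{\left(y,z \right)} = -2 + \frac{z}{8}$
$m = \frac{65}{8}$ ($m = - \frac{-50 - \left(-2 + \frac{1}{8} \cdot 6\right)}{6} = - \frac{-50 - \left(-2 + \frac{3}{4}\right)}{6} = - \frac{-50 - - \frac{5}{4}}{6} = - \frac{-50 + \frac{5}{4}}{6} = \left(- \frac{1}{6}\right) \left(- \frac{195}{4}\right) = \frac{65}{8} \approx 8.125$)
$L = -18900$ ($L = 210 \left(-6\right) 15 = \left(-1260\right) 15 = -18900$)
$\sqrt{\left(7 + m\right)^{2} + L} = \sqrt{\left(7 + \frac{65}{8}\right)^{2} - 18900} = \sqrt{\left(\frac{121}{8}\right)^{2} - 18900} = \sqrt{\frac{14641}{64} - 18900} = \sqrt{- \frac{1194959}{64}} = \frac{i \sqrt{1194959}}{8}$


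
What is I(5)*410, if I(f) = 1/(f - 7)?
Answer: -205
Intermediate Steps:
I(f) = 1/(-7 + f)
I(5)*410 = 410/(-7 + 5) = 410/(-2) = -1/2*410 = -205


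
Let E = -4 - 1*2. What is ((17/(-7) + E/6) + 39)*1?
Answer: 249/7 ≈ 35.571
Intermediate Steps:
E = -6 (E = -4 - 2 = -6)
((17/(-7) + E/6) + 39)*1 = ((17/(-7) - 6/6) + 39)*1 = ((17*(-⅐) - 6*⅙) + 39)*1 = ((-17/7 - 1) + 39)*1 = (-24/7 + 39)*1 = (249/7)*1 = 249/7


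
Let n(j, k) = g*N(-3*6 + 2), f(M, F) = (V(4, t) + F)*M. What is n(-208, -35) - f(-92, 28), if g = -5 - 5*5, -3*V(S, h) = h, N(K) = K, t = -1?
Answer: 9260/3 ≈ 3086.7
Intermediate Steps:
V(S, h) = -h/3
f(M, F) = M*(⅓ + F) (f(M, F) = (-⅓*(-1) + F)*M = (⅓ + F)*M = M*(⅓ + F))
g = -30 (g = -5 - 25 = -30)
n(j, k) = 480 (n(j, k) = -30*(-3*6 + 2) = -30*(-18 + 2) = -30*(-16) = 480)
n(-208, -35) - f(-92, 28) = 480 - (-92)*(⅓ + 28) = 480 - (-92)*85/3 = 480 - 1*(-7820/3) = 480 + 7820/3 = 9260/3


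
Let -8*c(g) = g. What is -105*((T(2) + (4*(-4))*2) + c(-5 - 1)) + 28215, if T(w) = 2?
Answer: 125145/4 ≈ 31286.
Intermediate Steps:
c(g) = -g/8
-105*((T(2) + (4*(-4))*2) + c(-5 - 1)) + 28215 = -105*((2 + (4*(-4))*2) - (-5 - 1)/8) + 28215 = -105*((2 - 16*2) - ⅛*(-6)) + 28215 = -105*((2 - 32) + ¾) + 28215 = -105*(-30 + ¾) + 28215 = -105*(-117/4) + 28215 = 12285/4 + 28215 = 125145/4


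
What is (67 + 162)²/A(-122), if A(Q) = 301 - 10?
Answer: 52441/291 ≈ 180.21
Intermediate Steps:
A(Q) = 291
(67 + 162)²/A(-122) = (67 + 162)²/291 = 229²*(1/291) = 52441*(1/291) = 52441/291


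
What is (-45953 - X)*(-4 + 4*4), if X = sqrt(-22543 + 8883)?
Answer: -551436 - 24*I*sqrt(3415) ≈ -5.5144e+5 - 1402.5*I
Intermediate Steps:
X = 2*I*sqrt(3415) (X = sqrt(-13660) = 2*I*sqrt(3415) ≈ 116.88*I)
(-45953 - X)*(-4 + 4*4) = (-45953 - 2*I*sqrt(3415))*(-4 + 4*4) = (-45953 - 2*I*sqrt(3415))*(-4 + 16) = (-45953 - 2*I*sqrt(3415))*12 = -551436 - 24*I*sqrt(3415)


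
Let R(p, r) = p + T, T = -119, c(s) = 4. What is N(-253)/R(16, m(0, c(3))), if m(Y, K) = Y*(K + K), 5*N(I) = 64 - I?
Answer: -317/515 ≈ -0.61553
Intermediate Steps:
N(I) = 64/5 - I/5 (N(I) = (64 - I)/5 = 64/5 - I/5)
m(Y, K) = 2*K*Y (m(Y, K) = Y*(2*K) = 2*K*Y)
R(p, r) = -119 + p (R(p, r) = p - 119 = -119 + p)
N(-253)/R(16, m(0, c(3))) = (64/5 - ⅕*(-253))/(-119 + 16) = (64/5 + 253/5)/(-103) = (317/5)*(-1/103) = -317/515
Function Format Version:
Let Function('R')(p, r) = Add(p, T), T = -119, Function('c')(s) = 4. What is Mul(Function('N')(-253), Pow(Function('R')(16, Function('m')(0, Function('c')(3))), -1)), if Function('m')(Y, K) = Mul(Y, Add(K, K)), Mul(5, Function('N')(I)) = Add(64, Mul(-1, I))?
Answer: Rational(-317, 515) ≈ -0.61553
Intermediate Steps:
Function('N')(I) = Add(Rational(64, 5), Mul(Rational(-1, 5), I)) (Function('N')(I) = Mul(Rational(1, 5), Add(64, Mul(-1, I))) = Add(Rational(64, 5), Mul(Rational(-1, 5), I)))
Function('m')(Y, K) = Mul(2, K, Y) (Function('m')(Y, K) = Mul(Y, Mul(2, K)) = Mul(2, K, Y))
Function('R')(p, r) = Add(-119, p) (Function('R')(p, r) = Add(p, -119) = Add(-119, p))
Mul(Function('N')(-253), Pow(Function('R')(16, Function('m')(0, Function('c')(3))), -1)) = Mul(Add(Rational(64, 5), Mul(Rational(-1, 5), -253)), Pow(Add(-119, 16), -1)) = Mul(Add(Rational(64, 5), Rational(253, 5)), Pow(-103, -1)) = Mul(Rational(317, 5), Rational(-1, 103)) = Rational(-317, 515)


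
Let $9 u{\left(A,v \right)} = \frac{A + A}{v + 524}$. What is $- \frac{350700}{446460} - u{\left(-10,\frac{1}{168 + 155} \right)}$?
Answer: $- \frac{1265069315}{1619243451} \approx -0.78127$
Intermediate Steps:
$u{\left(A,v \right)} = \frac{2 A}{9 \left(524 + v\right)}$ ($u{\left(A,v \right)} = \frac{\left(A + A\right) \frac{1}{v + 524}}{9} = \frac{2 A \frac{1}{524 + v}}{9} = \frac{2 A}{9 \left(524 + v\right)}$)
$- \frac{350700}{446460} - u{\left(-10,\frac{1}{168 + 155} \right)} = - \frac{350700}{446460} - \frac{2}{9} \left(-10\right) \frac{1}{524 + \frac{1}{168 + 155}} = \left(-350700\right) \frac{1}{446460} - \frac{2}{9} \left(-10\right) \frac{1}{524 + \frac{1}{323}} = - \frac{835}{1063} - \frac{2}{9} \left(-10\right) \frac{1}{524 + \frac{1}{323}} = - \frac{835}{1063} - \frac{2}{9} \left(-10\right) \frac{1}{\frac{169253}{323}} = - \frac{835}{1063} - \frac{2}{9} \left(-10\right) \frac{323}{169253} = - \frac{835}{1063} - - \frac{6460}{1523277} = - \frac{835}{1063} + \frac{6460}{1523277} = - \frac{1265069315}{1619243451}$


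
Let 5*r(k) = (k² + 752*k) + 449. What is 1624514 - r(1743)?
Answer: 3773336/5 ≈ 7.5467e+5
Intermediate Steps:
r(k) = 449/5 + k²/5 + 752*k/5 (r(k) = ((k² + 752*k) + 449)/5 = (449 + k² + 752*k)/5 = 449/5 + k²/5 + 752*k/5)
1624514 - r(1743) = 1624514 - (449/5 + (⅕)*1743² + (752/5)*1743) = 1624514 - (449/5 + (⅕)*3038049 + 1310736/5) = 1624514 - (449/5 + 3038049/5 + 1310736/5) = 1624514 - 1*4349234/5 = 1624514 - 4349234/5 = 3773336/5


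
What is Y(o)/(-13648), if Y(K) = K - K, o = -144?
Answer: 0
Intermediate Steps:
Y(K) = 0
Y(o)/(-13648) = 0/(-13648) = 0*(-1/13648) = 0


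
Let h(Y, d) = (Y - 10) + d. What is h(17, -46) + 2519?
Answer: 2480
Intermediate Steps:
h(Y, d) = -10 + Y + d (h(Y, d) = (-10 + Y) + d = -10 + Y + d)
h(17, -46) + 2519 = (-10 + 17 - 46) + 2519 = -39 + 2519 = 2480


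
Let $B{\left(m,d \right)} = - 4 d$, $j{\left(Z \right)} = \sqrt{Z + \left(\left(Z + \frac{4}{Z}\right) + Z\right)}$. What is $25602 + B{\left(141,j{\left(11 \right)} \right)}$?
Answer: $25602 - \frac{4 \sqrt{4037}}{11} \approx 25579.0$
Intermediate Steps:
$j{\left(Z \right)} = \sqrt{3 Z + \frac{4}{Z}}$ ($j{\left(Z \right)} = \sqrt{Z + \left(2 Z + \frac{4}{Z}\right)} = \sqrt{3 Z + \frac{4}{Z}}$)
$25602 + B{\left(141,j{\left(11 \right)} \right)} = 25602 - 4 \sqrt{3 \cdot 11 + \frac{4}{11}} = 25602 - 4 \sqrt{33 + 4 \cdot \frac{1}{11}} = 25602 - 4 \sqrt{33 + \frac{4}{11}} = 25602 - 4 \sqrt{\frac{367}{11}} = 25602 - 4 \frac{\sqrt{4037}}{11} = 25602 - \frac{4 \sqrt{4037}}{11}$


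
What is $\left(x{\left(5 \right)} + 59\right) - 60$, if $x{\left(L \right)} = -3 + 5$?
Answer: $1$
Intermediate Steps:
$x{\left(L \right)} = 2$
$\left(x{\left(5 \right)} + 59\right) - 60 = \left(2 + 59\right) - 60 = 61 - 60 = 1$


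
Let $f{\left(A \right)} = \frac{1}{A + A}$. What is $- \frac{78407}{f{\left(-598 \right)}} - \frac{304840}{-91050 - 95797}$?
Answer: $\frac{17521535128724}{186847} \approx 9.3775 \cdot 10^{7}$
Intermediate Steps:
$f{\left(A \right)} = \frac{1}{2 A}$
$- \frac{78407}{f{\left(-598 \right)}} - \frac{304840}{-91050 - 95797} = - \frac{78407}{\frac{1}{2} \frac{1}{-598}} - \frac{304840}{-91050 - 95797} = - \frac{78407}{\frac{1}{2} \left(- \frac{1}{598}\right)} - \frac{304840}{-186847} = - \frac{78407}{- \frac{1}{1196}} - - \frac{304840}{186847} = \left(-78407\right) \left(-1196\right) + \frac{304840}{186847} = 93774772 + \frac{304840}{186847} = \frac{17521535128724}{186847}$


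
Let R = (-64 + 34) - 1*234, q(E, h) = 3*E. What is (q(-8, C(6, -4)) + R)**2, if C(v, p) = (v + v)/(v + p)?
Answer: 82944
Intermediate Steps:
C(v, p) = 2*v/(p + v) (C(v, p) = (2*v)/(p + v) = 2*v/(p + v))
R = -264 (R = -30 - 234 = -264)
(q(-8, C(6, -4)) + R)**2 = (3*(-8) - 264)**2 = (-24 - 264)**2 = (-288)**2 = 82944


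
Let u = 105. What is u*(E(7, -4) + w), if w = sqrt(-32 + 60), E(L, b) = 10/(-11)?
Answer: -1050/11 + 210*sqrt(7) ≈ 460.15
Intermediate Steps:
E(L, b) = -10/11 (E(L, b) = 10*(-1/11) = -10/11)
w = 2*sqrt(7) (w = sqrt(28) = 2*sqrt(7) ≈ 5.2915)
u*(E(7, -4) + w) = 105*(-10/11 + 2*sqrt(7)) = -1050/11 + 210*sqrt(7)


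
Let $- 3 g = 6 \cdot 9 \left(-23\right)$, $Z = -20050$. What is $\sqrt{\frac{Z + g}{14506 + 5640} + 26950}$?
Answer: $\frac{6 \sqrt{75955325551}}{10073} \approx 164.16$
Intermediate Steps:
$g = 414$ ($g = - \frac{6 \cdot 9 \left(-23\right)}{3} = - \frac{54 \left(-23\right)}{3} = \left(- \frac{1}{3}\right) \left(-1242\right) = 414$)
$\sqrt{\frac{Z + g}{14506 + 5640} + 26950} = \sqrt{\frac{-20050 + 414}{14506 + 5640} + 26950} = \sqrt{- \frac{19636}{20146} + 26950} = \sqrt{\left(-19636\right) \frac{1}{20146} + 26950} = \sqrt{- \frac{9818}{10073} + 26950} = \sqrt{\frac{271457532}{10073}} = \frac{6 \sqrt{75955325551}}{10073}$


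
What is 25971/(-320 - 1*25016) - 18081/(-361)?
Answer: 448724685/9146296 ≈ 49.061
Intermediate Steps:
25971/(-320 - 1*25016) - 18081/(-361) = 25971/(-320 - 25016) - 18081*(-1/361) = 25971/(-25336) + 18081/361 = 25971*(-1/25336) + 18081/361 = -25971/25336 + 18081/361 = 448724685/9146296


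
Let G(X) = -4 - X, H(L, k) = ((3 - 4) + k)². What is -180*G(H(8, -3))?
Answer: 3600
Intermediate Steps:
H(L, k) = (-1 + k)²
-180*G(H(8, -3)) = -180*(-4 - (-1 - 3)²) = -180*(-4 - 1*(-4)²) = -180*(-4 - 1*16) = -180*(-4 - 16) = -180*(-20) = 3600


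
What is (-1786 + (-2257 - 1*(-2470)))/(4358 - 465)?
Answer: -1573/3893 ≈ -0.40406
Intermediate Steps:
(-1786 + (-2257 - 1*(-2470)))/(4358 - 465) = (-1786 + (-2257 + 2470))/3893 = (-1786 + 213)*(1/3893) = -1573*1/3893 = -1573/3893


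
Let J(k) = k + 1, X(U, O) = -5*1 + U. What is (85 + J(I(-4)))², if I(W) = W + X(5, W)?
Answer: 6724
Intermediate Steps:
X(U, O) = -5 + U
I(W) = W (I(W) = W + (-5 + 5) = W + 0 = W)
J(k) = 1 + k
(85 + J(I(-4)))² = (85 + (1 - 4))² = (85 - 3)² = 82² = 6724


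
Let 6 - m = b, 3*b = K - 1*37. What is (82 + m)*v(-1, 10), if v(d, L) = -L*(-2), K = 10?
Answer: 1940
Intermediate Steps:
b = -9 (b = (10 - 1*37)/3 = (10 - 37)/3 = (⅓)*(-27) = -9)
m = 15 (m = 6 - 1*(-9) = 6 + 9 = 15)
v(d, L) = 2*L
(82 + m)*v(-1, 10) = (82 + 15)*(2*10) = 97*20 = 1940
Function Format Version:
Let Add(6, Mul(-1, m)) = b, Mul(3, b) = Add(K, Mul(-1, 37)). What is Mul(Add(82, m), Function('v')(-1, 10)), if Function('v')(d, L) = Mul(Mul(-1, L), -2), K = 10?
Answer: 1940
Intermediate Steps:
b = -9 (b = Mul(Rational(1, 3), Add(10, Mul(-1, 37))) = Mul(Rational(1, 3), Add(10, -37)) = Mul(Rational(1, 3), -27) = -9)
m = 15 (m = Add(6, Mul(-1, -9)) = Add(6, 9) = 15)
Function('v')(d, L) = Mul(2, L)
Mul(Add(82, m), Function('v')(-1, 10)) = Mul(Add(82, 15), Mul(2, 10)) = Mul(97, 20) = 1940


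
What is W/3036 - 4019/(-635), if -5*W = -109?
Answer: 12215527/1927860 ≈ 6.3363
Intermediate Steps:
W = 109/5 (W = -⅕*(-109) = 109/5 ≈ 21.800)
W/3036 - 4019/(-635) = (109/5)/3036 - 4019/(-635) = (109/5)*(1/3036) - 4019*(-1/635) = 109/15180 + 4019/635 = 12215527/1927860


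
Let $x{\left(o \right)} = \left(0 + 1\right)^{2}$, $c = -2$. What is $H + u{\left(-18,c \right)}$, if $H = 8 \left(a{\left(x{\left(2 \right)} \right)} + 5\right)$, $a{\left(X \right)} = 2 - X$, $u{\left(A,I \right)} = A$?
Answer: $30$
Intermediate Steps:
$x{\left(o \right)} = 1$ ($x{\left(o \right)} = 1^{2} = 1$)
$H = 48$ ($H = 8 \left(\left(2 - 1\right) + 5\right) = 8 \left(1 + 5\right) = 8 \cdot 6 = 48$)
$H + u{\left(-18,c \right)} = 48 - 18 = 30$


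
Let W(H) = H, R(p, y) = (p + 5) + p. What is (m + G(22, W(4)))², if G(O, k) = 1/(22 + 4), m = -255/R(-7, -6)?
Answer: 4897369/6084 ≈ 804.96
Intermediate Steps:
R(p, y) = 5 + 2*p (R(p, y) = (5 + p) + p = 5 + 2*p)
m = 85/3 (m = -255/(5 + 2*(-7)) = -255/(5 - 14) = -255/(-9) = -255*(-⅑) = 85/3 ≈ 28.333)
G(O, k) = 1/26
(m + G(22, W(4)))² = (85/3 + 1/26)² = (2213/78)² = 4897369/6084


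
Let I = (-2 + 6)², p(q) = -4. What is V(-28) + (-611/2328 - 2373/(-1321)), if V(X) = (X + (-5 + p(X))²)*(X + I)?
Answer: -1951165955/3075288 ≈ -634.47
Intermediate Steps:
I = 16 (I = 4² = 16)
V(X) = (16 + X)*(81 + X) (V(X) = (X + (-5 - 4)²)*(X + 16) = (X + (-9)²)*(16 + X) = (X + 81)*(16 + X) = (81 + X)*(16 + X) = (16 + X)*(81 + X))
V(-28) + (-611/2328 - 2373/(-1321)) = (1296 + (-28)² + 97*(-28)) + (-611/2328 - 2373/(-1321)) = (1296 + 784 - 2716) + (-611*1/2328 - 2373*(-1/1321)) = -636 + (-611/2328 + 2373/1321) = -636 + 4717213/3075288 = -1951165955/3075288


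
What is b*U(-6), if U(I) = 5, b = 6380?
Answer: 31900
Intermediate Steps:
b*U(-6) = 6380*5 = 31900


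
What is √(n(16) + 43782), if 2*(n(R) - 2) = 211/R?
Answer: √2802598/8 ≈ 209.26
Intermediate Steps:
n(R) = 2 + 211/(2*R) (n(R) = 2 + (211/R)/2 = 2 + 211/(2*R))
√(n(16) + 43782) = √((2 + (211/2)/16) + 43782) = √((2 + (211/2)*(1/16)) + 43782) = √((2 + 211/32) + 43782) = √(275/32 + 43782) = √(1401299/32) = √2802598/8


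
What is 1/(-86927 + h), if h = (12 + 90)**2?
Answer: -1/76523 ≈ -1.3068e-5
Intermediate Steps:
h = 10404 (h = 102**2 = 10404)
1/(-86927 + h) = 1/(-86927 + 10404) = 1/(-76523) = -1/76523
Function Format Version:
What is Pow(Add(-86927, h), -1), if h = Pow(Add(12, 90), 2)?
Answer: Rational(-1, 76523) ≈ -1.3068e-5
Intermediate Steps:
h = 10404 (h = Pow(102, 2) = 10404)
Pow(Add(-86927, h), -1) = Pow(Add(-86927, 10404), -1) = Pow(-76523, -1) = Rational(-1, 76523)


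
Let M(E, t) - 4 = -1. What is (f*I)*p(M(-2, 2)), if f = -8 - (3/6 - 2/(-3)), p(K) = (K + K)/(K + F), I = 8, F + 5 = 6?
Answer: -110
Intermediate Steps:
F = 1 (F = -5 + 6 = 1)
M(E, t) = 3 (M(E, t) = 4 - 1 = 3)
p(K) = 2*K/(1 + K) (p(K) = (K + K)/(K + 1) = (2*K)/(1 + K) = 2*K/(1 + K))
f = -55/6 (f = -8 - (3*(⅙) - 2*(-⅓)) = -8 - (½ + ⅔) = -8 - 1*7/6 = -8 - 7/6 = -55/6 ≈ -9.1667)
(f*I)*p(M(-2, 2)) = (-55/6*8)*(2*3/(1 + 3)) = -440*3/(3*4) = -220/3*3/2 = -110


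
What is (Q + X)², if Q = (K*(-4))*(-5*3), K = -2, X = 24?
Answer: 9216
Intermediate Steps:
Q = -120 (Q = (-2*(-4))*(-5*3) = 8*(-15) = -120)
(Q + X)² = (-120 + 24)² = (-96)² = 9216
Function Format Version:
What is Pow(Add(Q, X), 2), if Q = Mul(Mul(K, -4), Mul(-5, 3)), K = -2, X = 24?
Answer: 9216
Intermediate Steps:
Q = -120 (Q = Mul(Mul(-2, -4), Mul(-5, 3)) = Mul(8, -15) = -120)
Pow(Add(Q, X), 2) = Pow(Add(-120, 24), 2) = Pow(-96, 2) = 9216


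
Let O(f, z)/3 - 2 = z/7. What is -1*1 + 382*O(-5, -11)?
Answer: 3431/7 ≈ 490.14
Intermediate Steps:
O(f, z) = 6 + 3*z/7 (O(f, z) = 6 + 3*(z/7) = 6 + 3*z/7)
-1*1 + 382*O(-5, -11) = -1*1 + 382*(6 + (3/7)*(-11)) = -1 + 382*(6 - 33/7) = -1 + 382*(9/7) = -1 + 3438/7 = 3431/7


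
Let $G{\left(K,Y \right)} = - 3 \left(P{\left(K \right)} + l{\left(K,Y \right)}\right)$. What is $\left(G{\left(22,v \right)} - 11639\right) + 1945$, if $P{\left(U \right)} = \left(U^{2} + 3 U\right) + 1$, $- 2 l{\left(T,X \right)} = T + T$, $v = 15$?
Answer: $-11281$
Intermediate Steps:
$l{\left(T,X \right)} = - T$ ($l{\left(T,X \right)} = - \frac{T + T}{2} = - \frac{2 T}{2} = - T$)
$P{\left(U \right)} = 1 + U^{2} + 3 U$
$G{\left(K,Y \right)} = -3 - 6 K - 3 K^{2}$ ($G{\left(K,Y \right)} = - 3 \left(\left(1 + K^{2} + 3 K\right) - K\right) = - 3 \left(1 + K^{2} + 2 K\right) = -3 - 6 K - 3 K^{2}$)
$\left(G{\left(22,v \right)} - 11639\right) + 1945 = \left(\left(-3 - 132 - 3 \cdot 22^{2}\right) - 11639\right) + 1945 = \left(\left(-3 - 132 - 1452\right) - 11639\right) + 1945 = \left(-1587 - 11639\right) + 1945 = -13226 + 1945 = -11281$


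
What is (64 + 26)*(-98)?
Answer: -8820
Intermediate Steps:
(64 + 26)*(-98) = 90*(-98) = -8820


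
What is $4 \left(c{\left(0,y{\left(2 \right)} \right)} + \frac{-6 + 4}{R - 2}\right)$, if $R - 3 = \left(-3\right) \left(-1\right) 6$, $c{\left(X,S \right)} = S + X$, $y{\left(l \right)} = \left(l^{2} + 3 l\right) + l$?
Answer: $\frac{904}{19} \approx 47.579$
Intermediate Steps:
$y{\left(l \right)} = l^{2} + 4 l$
$R = 21$ ($R = 3 + \left(-3\right) \left(-1\right) 6 = 3 + 3 \cdot 6 = 3 + 18 = 21$)
$4 \left(c{\left(0,y{\left(2 \right)} \right)} + \frac{-6 + 4}{R - 2}\right) = 4 \left(\left(2 \left(4 + 2\right) + 0\right) + \frac{-6 + 4}{21 - 2}\right) = 4 \left(\left(2 \cdot 6 + 0\right) - \frac{2}{19}\right) = 4 \left(\left(12 + 0\right) - \frac{2}{19}\right) = 4 \left(12 - \frac{2}{19}\right) = 4 \cdot \frac{226}{19} = \frac{904}{19}$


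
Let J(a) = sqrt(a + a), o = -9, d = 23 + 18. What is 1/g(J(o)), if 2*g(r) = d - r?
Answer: 82/1699 + 6*I*sqrt(2)/1699 ≈ 0.048264 + 0.0049943*I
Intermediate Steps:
d = 41
J(a) = sqrt(2)*sqrt(a) (J(a) = sqrt(2*a) = sqrt(2)*sqrt(a))
g(r) = 41/2 - r/2 (g(r) = (41 - r)/2 = 41/2 - r/2)
1/g(J(o)) = 1/(41/2 - sqrt(2)*sqrt(-9)/2) = 1/(41/2 - sqrt(2)*3*I/2) = 1/(41/2 - 3*I*sqrt(2)/2)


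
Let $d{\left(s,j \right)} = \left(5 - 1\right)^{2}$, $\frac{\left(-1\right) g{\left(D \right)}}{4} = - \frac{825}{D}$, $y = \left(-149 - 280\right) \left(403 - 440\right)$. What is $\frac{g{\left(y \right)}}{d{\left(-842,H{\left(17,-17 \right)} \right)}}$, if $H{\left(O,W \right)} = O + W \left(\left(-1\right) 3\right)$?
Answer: $\frac{25}{1924} \approx 0.012994$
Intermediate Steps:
$H{\left(O,W \right)} = O - 3 W$ ($H{\left(O,W \right)} = O + W \left(-3\right) = O - 3 W$)
$y = 15873$ ($y = \left(-429\right) \left(-37\right) = 15873$)
$g{\left(D \right)} = \frac{3300}{D}$ ($g{\left(D \right)} = - 4 \left(- \frac{825}{D}\right) = \frac{3300}{D}$)
$d{\left(s,j \right)} = 16$ ($d{\left(s,j \right)} = 4^{2} = 16$)
$\frac{g{\left(y \right)}}{d{\left(-842,H{\left(17,-17 \right)} \right)}} = \frac{3300 \cdot \frac{1}{15873}}{16} = 3300 \cdot \frac{1}{15873} \cdot \frac{1}{16} = \frac{100}{481} \cdot \frac{1}{16} = \frac{25}{1924}$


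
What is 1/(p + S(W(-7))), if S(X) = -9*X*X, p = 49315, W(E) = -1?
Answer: 1/49306 ≈ 2.0281e-5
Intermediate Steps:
S(X) = -9*X²
1/(p + S(W(-7))) = 1/(49315 - 9*(-1)²) = 1/(49315 - 9*1) = 1/(49315 - 9) = 1/49306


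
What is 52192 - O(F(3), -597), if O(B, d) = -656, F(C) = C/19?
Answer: 52848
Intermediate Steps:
F(C) = C/19 (F(C) = C*(1/19) = C/19)
52192 - O(F(3), -597) = 52192 - 1*(-656) = 52192 + 656 = 52848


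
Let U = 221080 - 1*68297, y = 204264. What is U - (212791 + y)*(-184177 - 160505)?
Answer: 143751504293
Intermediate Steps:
U = 152783 (U = 221080 - 68297 = 152783)
U - (212791 + y)*(-184177 - 160505) = 152783 - (212791 + 204264)*(-184177 - 160505) = 152783 - 417055*(-344682) = 152783 - 1*(-143751351510) = 152783 + 143751351510 = 143751504293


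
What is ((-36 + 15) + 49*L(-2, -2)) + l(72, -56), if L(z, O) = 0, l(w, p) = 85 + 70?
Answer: 134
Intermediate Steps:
l(w, p) = 155
((-36 + 15) + 49*L(-2, -2)) + l(72, -56) = ((-36 + 15) + 49*0) + 155 = (-21 + 0) + 155 = -21 + 155 = 134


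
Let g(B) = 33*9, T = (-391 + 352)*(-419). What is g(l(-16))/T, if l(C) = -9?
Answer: 99/5447 ≈ 0.018175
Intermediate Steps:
T = 16341 (T = -39*(-419) = 16341)
g(B) = 297
g(l(-16))/T = 297/16341 = 297*(1/16341) = 99/5447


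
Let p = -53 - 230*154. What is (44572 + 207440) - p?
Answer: 287485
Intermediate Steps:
p = -35473 (p = -53 - 35420 = -35473)
(44572 + 207440) - p = (44572 + 207440) - 1*(-35473) = 252012 + 35473 = 287485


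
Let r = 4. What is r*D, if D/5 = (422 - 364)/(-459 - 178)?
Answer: -1160/637 ≈ -1.8210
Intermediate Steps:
D = -290/637 (D = 5*((422 - 364)/(-459 - 178)) = 5*(58/(-637)) = 5*(58*(-1/637)) = 5*(-58/637) = -290/637 ≈ -0.45526)
r*D = 4*(-290/637) = -1160/637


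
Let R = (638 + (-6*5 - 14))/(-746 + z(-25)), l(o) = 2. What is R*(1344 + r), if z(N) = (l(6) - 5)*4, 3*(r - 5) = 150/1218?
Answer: -81335034/76937 ≈ -1057.2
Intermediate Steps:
r = 3070/609 (r = 5 + (150/1218)/3 = 5 + (150*(1/1218))/3 = 5 + (⅓)*(25/203) = 5 + 25/609 = 3070/609 ≈ 5.0411)
z(N) = -12 (z(N) = (2 - 5)*4 = -3*4 = -12)
R = -297/379 (R = (638 + (-6*5 - 14))/(-746 - 12) = (638 + (-30 - 14))/(-758) = (638 - 44)*(-1/758) = 594*(-1/758) = -297/379 ≈ -0.78364)
R*(1344 + r) = -297*(1344 + 3070/609)/379 = -297/379*821566/609 = -81335034/76937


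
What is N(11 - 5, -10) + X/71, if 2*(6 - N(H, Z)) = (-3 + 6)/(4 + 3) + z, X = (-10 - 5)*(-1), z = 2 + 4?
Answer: 2979/994 ≈ 2.9970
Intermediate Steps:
z = 6
X = 15 (X = -15*(-1) = 15)
N(H, Z) = 39/14 (N(H, Z) = 6 - ((-3 + 6)/(4 + 3) + 6)/2 = 6 - (3/7 + 6)/2 = 6 - ½*45/7 = 6 - 45/14 = 39/14)
N(11 - 5, -10) + X/71 = 39/14 + 15/71 = 2979/994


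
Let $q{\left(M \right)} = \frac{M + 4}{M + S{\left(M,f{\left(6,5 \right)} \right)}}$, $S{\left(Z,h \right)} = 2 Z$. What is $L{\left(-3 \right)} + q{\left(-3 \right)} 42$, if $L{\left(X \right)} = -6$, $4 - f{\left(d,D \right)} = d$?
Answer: $- \frac{32}{3} \approx -10.667$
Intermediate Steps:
$f{\left(d,D \right)} = 4 - d$
$q{\left(M \right)} = \frac{4 + M}{3 M}$ ($q{\left(M \right)} = \frac{M + 4}{M + 2 M} = \frac{4 + M}{3 M}$)
$L{\left(-3 \right)} + q{\left(-3 \right)} 42 = -6 + \frac{4 - 3}{3 \left(-3\right)} 42 = -6 + \frac{1}{3} \left(- \frac{1}{3}\right) 1 \cdot 42 = -6 - \frac{14}{3} = - \frac{32}{3}$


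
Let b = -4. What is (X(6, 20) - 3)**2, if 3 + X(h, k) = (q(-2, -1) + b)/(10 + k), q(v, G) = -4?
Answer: 8836/225 ≈ 39.271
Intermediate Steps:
X(h, k) = -3 - 8/(10 + k) (X(h, k) = -3 + (-4 - 4)/(10 + k) = -3 - 8/(10 + k))
(X(6, 20) - 3)**2 = ((-38 - 3*20)/(10 + 20) - 3)**2 = ((-38 - 60)/30 - 3)**2 = ((1/30)*(-98) - 3)**2 = (-49/15 - 3)**2 = (-94/15)**2 = 8836/225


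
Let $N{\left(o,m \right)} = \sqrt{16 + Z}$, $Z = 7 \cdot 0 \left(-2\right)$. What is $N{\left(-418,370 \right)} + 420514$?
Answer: $420518$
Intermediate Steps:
$Z = 0$ ($Z = 0 \left(-2\right) = 0$)
$N{\left(o,m \right)} = 4$ ($N{\left(o,m \right)} = \sqrt{16 + 0} = \sqrt{16} = 4$)
$N{\left(-418,370 \right)} + 420514 = 4 + 420514 = 420518$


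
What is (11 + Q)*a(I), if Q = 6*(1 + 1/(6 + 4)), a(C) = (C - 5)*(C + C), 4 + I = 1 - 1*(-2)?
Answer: 1056/5 ≈ 211.20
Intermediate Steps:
I = -1 (I = -4 + (1 - 1*(-2)) = -4 + (1 + 2) = -4 + 3 = -1)
a(C) = 2*C*(-5 + C) (a(C) = (-5 + C)*(2*C) = 2*C*(-5 + C))
Q = 33/5 (Q = 6*(1 + 1/10) = 6*(1 + ⅒) = 6*(11/10) = 33/5 ≈ 6.6000)
(11 + Q)*a(I) = (11 + 33/5)*(2*(-1)*(-5 - 1)) = 88*(2*(-1)*(-6))/5 = (88/5)*12 = 1056/5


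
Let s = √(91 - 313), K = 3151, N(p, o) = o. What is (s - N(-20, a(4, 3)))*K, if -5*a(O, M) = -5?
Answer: -3151 + 3151*I*√222 ≈ -3151.0 + 46949.0*I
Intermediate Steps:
a(O, M) = 1 (a(O, M) = -⅕*(-5) = 1)
s = I*√222 (s = √(-222) = I*√222 ≈ 14.9*I)
(s - N(-20, a(4, 3)))*K = (I*√222 - 1*1)*3151 = (I*√222 - 1)*3151 = (-1 + I*√222)*3151 = -3151 + 3151*I*√222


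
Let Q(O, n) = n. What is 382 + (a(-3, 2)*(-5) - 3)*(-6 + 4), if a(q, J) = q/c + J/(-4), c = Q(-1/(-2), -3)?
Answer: 393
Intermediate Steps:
c = -3
a(q, J) = -q/3 - J/4 (a(q, J) = q/(-3) + J/(-4) = q*(-⅓) + J*(-¼) = -q/3 - J/4)
382 + (a(-3, 2)*(-5) - 3)*(-6 + 4) = 382 + ((-⅓*(-3) - ¼*2)*(-5) - 3)*(-6 + 4) = 382 + ((1 - ½)*(-5) - 3)*(-2) = 382 + ((½)*(-5) - 3)*(-2) = 382 + (-5/2 - 3)*(-2) = 382 - 11/2*(-2) = 382 + 11 = 393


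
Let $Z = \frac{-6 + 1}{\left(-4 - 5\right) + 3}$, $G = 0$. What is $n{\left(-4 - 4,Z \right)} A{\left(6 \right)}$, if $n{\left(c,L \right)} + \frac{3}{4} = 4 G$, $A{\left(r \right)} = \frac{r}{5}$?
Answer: $- \frac{9}{10} \approx -0.9$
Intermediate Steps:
$Z = \frac{5}{6}$ ($Z = - \frac{5}{\left(-4 - 5\right) + 3} = - \frac{5}{-9 + 3} = - \frac{5}{-6} = \left(-5\right) \left(- \frac{1}{6}\right) = \frac{5}{6} \approx 0.83333$)
$A{\left(r \right)} = \frac{r}{5}$ ($A{\left(r \right)} = r \frac{1}{5} = \frac{r}{5}$)
$n{\left(c,L \right)} = - \frac{3}{4}$ ($n{\left(c,L \right)} = - \frac{3}{4} + 4 \cdot 0 = - \frac{3}{4} + 0 = - \frac{3}{4}$)
$n{\left(-4 - 4,Z \right)} A{\left(6 \right)} = - \frac{3 \cdot \frac{1}{5} \cdot 6}{4} = \left(- \frac{3}{4}\right) \frac{6}{5} = - \frac{9}{10}$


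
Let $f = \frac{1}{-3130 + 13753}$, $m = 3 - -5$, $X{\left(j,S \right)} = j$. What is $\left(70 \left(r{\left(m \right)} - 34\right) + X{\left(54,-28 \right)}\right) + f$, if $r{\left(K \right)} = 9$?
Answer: $- \frac{18016607}{10623} \approx -1696.0$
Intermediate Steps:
$m = 8$ ($m = 3 + 5 = 8$)
$f = \frac{1}{10623} \approx 9.4135 \cdot 10^{-5}$
$\left(70 \left(r{\left(m \right)} - 34\right) + X{\left(54,-28 \right)}\right) + f = \left(70 \left(9 - 34\right) + 54\right) + \frac{1}{10623} = \left(70 \left(-25\right) + 54\right) + \frac{1}{10623} = \left(-1750 + 54\right) + \frac{1}{10623} = -1696 + \frac{1}{10623} = - \frac{18016607}{10623}$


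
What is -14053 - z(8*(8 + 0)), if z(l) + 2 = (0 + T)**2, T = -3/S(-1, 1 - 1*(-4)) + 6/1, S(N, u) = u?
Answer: -352004/25 ≈ -14080.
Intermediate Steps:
T = 27/5 (T = -3/(1 - 1*(-4)) + 6/1 = -3/(1 + 4) + 6*1 = -3/5 + 6 = 27/5 ≈ 5.4000)
z(l) = 679/25 (z(l) = -2 + (0 + 27/5)**2 = -2 + (27/5)**2 = -2 + 729/25 = 679/25)
-14053 - z(8*(8 + 0)) = -14053 - 1*679/25 = -14053 - 679/25 = -352004/25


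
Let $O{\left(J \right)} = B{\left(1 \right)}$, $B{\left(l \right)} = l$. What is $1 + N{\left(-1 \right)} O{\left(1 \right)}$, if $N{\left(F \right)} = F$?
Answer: $0$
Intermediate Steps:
$O{\left(J \right)} = 1$
$1 + N{\left(-1 \right)} O{\left(1 \right)} = 1 - 1 = 0$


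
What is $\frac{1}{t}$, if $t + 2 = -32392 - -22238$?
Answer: $- \frac{1}{10156} \approx -9.8464 \cdot 10^{-5}$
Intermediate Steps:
$t = -10156$ ($t = -2 - 10154 = -10156$)
$\frac{1}{t} = \frac{1}{-10156} = - \frac{1}{10156}$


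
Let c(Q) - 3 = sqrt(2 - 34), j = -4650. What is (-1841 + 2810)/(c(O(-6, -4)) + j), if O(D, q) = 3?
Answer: -264879/1270273 - 228*I*sqrt(2)/1270273 ≈ -0.20852 - 0.00025384*I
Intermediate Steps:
c(Q) = 3 + 4*I*sqrt(2) (c(Q) = 3 + sqrt(2 - 34) = 3 + sqrt(-32) = 3 + 4*I*sqrt(2))
(-1841 + 2810)/(c(O(-6, -4)) + j) = (-1841 + 2810)/((3 + 4*I*sqrt(2)) - 4650) = 969/(-4647 + 4*I*sqrt(2))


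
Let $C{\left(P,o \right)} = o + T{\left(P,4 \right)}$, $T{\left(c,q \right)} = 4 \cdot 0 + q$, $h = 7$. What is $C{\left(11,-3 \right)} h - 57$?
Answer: $-50$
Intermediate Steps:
$T{\left(c,q \right)} = q$ ($T{\left(c,q \right)} = 0 + q = q$)
$C{\left(P,o \right)} = 4 + o$ ($C{\left(P,o \right)} = o + 4 = 4 + o$)
$C{\left(11,-3 \right)} h - 57 = \left(4 - 3\right) 7 - 57 = 1 \cdot 7 - 57 = 7 - 57 = -50$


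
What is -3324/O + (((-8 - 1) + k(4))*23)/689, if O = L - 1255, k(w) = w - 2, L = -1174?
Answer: 1899167/1673581 ≈ 1.1348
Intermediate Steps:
k(w) = -2 + w
O = -2429 (O = -1174 - 1255 = -2429)
-3324/O + (((-8 - 1) + k(4))*23)/689 = -3324/(-2429) + (((-8 - 1) + (-2 + 4))*23)/689 = -3324*(-1/2429) + ((-9 + 2)*23)*(1/689) = 3324/2429 - 7*23*(1/689) = 3324/2429 - 161*1/689 = 3324/2429 - 161/689 = 1899167/1673581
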